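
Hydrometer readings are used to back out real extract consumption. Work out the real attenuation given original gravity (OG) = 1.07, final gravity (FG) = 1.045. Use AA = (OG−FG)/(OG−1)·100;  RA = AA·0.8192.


AA = (1.07 − 1.045)/(1.07 − 1)·100 = 35.7143
RA = 35.7143·0.8192

29.2571 %


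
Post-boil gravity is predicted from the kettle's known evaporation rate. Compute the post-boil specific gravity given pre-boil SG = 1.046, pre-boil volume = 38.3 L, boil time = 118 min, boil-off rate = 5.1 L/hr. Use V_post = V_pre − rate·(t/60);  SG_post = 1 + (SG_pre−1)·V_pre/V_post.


V_post = 38.3 − 5.1·(118/60) = 28.2700
SG_post = 1 + (1.046 − 1)·38.3/28.2700

1.0623


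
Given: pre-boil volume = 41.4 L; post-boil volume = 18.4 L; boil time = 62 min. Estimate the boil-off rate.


rate = (V_pre − V_post) / (t_min/60)
rate = (41.4 − 18.4) / (62/60)

22.2581 L/hr


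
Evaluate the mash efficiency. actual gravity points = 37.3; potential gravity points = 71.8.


efficiency = actual / potential × 100
efficiency = 37.3 / 71.8 × 100

51.9499 %


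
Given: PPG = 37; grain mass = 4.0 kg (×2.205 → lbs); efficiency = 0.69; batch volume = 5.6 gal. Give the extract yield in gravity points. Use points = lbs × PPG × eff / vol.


lbs = 4.0 × 2.205 = 8.8200
points = 8.8200 × 37 × 0.69 / 5.6

40.2097 points


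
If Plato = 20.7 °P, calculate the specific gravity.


SG = 259/(259 − P)
SG = 259/(259 − 20.7)

1.0869


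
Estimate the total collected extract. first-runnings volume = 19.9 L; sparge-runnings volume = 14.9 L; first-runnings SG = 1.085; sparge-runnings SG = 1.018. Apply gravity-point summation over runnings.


total = Σ (SG_i − 1)·1000·V_i
first = (1.085 − 1)·1000·19.9 = 1691.5000
sparge = (1.018 − 1)·1000·14.9 = 268.2000
total = 1691.5000 + 268.2000

1959.7000 gravity·L


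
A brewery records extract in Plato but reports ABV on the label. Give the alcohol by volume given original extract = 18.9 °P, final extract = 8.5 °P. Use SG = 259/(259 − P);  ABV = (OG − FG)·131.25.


OG = 259/(259 − 18.9) = 1.0787
FG = 259/(259 − 8.5) = 1.0339
ABV = (1.0787 − 1.0339)·131.25

5.8780 % ABV


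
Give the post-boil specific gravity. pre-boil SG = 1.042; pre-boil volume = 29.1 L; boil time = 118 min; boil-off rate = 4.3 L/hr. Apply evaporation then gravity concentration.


V_post = V_pre − rate·(t/60);  SG_post = 1 + (SG_pre−1)·V_pre/V_post
V_post = 29.1 − 4.3·(118/60) = 20.6433
SG_post = 1 + (1.042 − 1)·29.1/20.6433

1.0592


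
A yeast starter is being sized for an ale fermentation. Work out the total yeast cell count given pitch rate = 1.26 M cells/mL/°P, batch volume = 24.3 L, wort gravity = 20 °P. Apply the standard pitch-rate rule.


cells (billions) = rate · V_L · °P
cells = 1.26 · 24.3 · 20

612.3600 billion cells


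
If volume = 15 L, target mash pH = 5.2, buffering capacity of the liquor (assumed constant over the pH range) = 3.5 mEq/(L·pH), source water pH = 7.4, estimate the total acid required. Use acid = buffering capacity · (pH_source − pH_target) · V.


acid = 3.5 · (7.4 − 5.2) · 15

115.5000 mEq


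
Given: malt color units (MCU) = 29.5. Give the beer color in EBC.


SRM = 1.4922·MCU^0.6859;  EBC = SRM·1.97
SRM = 1.4922·29.5^0.6859 = 15.2047
EBC = 15.2047·1.97

29.9533 EBC


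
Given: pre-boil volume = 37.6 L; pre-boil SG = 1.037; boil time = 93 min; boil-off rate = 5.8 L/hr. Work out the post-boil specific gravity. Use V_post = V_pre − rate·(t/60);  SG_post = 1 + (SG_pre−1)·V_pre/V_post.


V_post = 37.6 − 5.8·(93/60) = 28.6100
SG_post = 1 + (1.037 − 1)·37.6/28.6100

1.0486


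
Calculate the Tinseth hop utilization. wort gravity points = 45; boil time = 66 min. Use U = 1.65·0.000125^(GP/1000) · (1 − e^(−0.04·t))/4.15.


bigness = 1.65·0.000125^(45/1000) = 1.1011
boil_factor = (1 − e^(−0.04·66))/4.15 = 0.2238
U = 1.1011 · 0.2238

0.2464


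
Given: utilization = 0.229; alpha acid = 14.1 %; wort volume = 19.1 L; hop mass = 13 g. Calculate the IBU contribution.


IBU = (α/100)·mass·U·1000 / V
IBU = (14.1/100)·13·0.229·1000 / 19.1

21.9768 IBU


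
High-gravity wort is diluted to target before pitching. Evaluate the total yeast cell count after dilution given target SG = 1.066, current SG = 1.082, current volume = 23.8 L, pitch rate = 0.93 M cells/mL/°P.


V_w = V·((SG_c−1)/(SG_t−1)−1);  °P = 259 − 259/SG_t;  cells = rate·(V+V_w)·°P
V_w = 23.8·((1.082−1)/(1.066−1)−1) = 5.7697
V_final = 23.8 + 5.7697 = 29.5697
°P = 259 − 259/1.066 = 16.0356
cells = 0.93·29.5697·16.0356

440.9774 billion cells


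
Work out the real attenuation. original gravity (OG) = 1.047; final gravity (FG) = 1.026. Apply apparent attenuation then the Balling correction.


AA = (OG−FG)/(OG−1)·100;  RA = AA·0.8192
AA = (1.047 − 1.026)/(1.047 − 1)·100 = 44.6809
RA = 44.6809·0.8192

36.6026 %


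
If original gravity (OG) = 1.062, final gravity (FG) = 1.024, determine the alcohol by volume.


ABV = (OG − FG) · 131.25
ABV = (1.062 − 1.024) · 131.25

4.9875 % ABV


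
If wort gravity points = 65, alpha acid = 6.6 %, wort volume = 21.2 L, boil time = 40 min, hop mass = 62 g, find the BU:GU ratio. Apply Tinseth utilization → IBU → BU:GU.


U = 1.65·0.000125^(GP/1000)·(1−e^(−0.04t))/4.15;  IBU = (α/100)·m·U·1000/V;  BU:GU = IBU/GP
U = 1.65·0.000125^(65/1000)·(1−e^(−0.04·40))/4.15 = 0.1769
IBU = (6.6/100)·62·0.1769·1000/21.2 = 34.1503
BU:GU = 34.1503/65

0.5254


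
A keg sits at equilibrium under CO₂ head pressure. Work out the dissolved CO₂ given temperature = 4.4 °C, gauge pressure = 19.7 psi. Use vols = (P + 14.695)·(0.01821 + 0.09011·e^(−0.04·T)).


vols = (19.7 + 14.695)·(0.01821 + 0.09011·e^(−0.04·4.4))

3.2255 volumes


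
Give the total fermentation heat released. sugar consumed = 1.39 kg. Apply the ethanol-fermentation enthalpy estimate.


Q = m_sugar · 590 kJ/kg
Q = 1.39 · 590

820.1000 kJ


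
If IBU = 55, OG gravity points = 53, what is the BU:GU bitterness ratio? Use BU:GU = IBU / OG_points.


BU:GU = 55 / 53

1.0377


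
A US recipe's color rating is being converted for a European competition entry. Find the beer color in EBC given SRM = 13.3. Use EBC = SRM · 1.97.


EBC = 13.3 · 1.97

26.2010 EBC


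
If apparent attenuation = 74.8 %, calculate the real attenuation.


RA = AA · 0.8192
RA = 74.8 · 0.8192

61.2762 %


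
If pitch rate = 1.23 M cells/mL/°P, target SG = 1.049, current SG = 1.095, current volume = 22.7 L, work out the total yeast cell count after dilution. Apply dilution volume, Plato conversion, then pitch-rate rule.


V_w = V·((SG_c−1)/(SG_t−1)−1);  °P = 259 − 259/SG_t;  cells = rate·(V+V_w)·°P
V_w = 22.7·((1.095−1)/(1.049−1)−1) = 21.3102
V_final = 22.7 + 21.3102 = 44.0102
°P = 259 − 259/1.049 = 12.0982
cells = 1.23·44.0102·12.0982

654.9058 billion cells


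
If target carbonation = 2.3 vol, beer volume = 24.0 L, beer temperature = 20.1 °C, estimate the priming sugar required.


residual = 14.695·(0.01821 + 0.09011·e^(−0.04·T));  sugar = (target − residual)·4.0·V
residual = 14.695·(0.01821 + 0.09011·e^(−0.04·20.1)) = 0.8602
sugar = (2.3 − 0.8602)·4.0·24.0

138.2201 g


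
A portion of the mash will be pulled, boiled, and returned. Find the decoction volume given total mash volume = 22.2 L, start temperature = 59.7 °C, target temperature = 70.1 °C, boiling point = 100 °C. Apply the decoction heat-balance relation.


V_dec = V_total·(T_target − T_start)/(T_boil − T_start)
V_dec = 22.2·(70.1 − 59.7)/(100 − 59.7)

5.7290 L


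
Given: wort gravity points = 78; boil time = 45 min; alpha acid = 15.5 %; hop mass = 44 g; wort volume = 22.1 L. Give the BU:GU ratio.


U = 1.65·0.000125^(GP/1000)·(1−e^(−0.04t))/4.15;  IBU = (α/100)·m·U·1000/V;  BU:GU = IBU/GP
U = 1.65·0.000125^(78/1000)·(1−e^(−0.04·45))/4.15 = 0.1646
IBU = (15.5/100)·44·0.1646·1000/22.1 = 50.8063
BU:GU = 50.8063/78

0.6514


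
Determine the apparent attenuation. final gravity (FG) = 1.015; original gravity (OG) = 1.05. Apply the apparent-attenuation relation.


AA = (OG − FG)/(OG − 1) · 100
AA = (1.05 − 1.015)/(1.05 − 1) · 100

70.0000 %


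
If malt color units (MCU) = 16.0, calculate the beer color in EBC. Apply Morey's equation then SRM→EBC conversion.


SRM = 1.4922·MCU^0.6859;  EBC = SRM·1.97
SRM = 1.4922·16.0^0.6859 = 9.9939
EBC = 9.9939·1.97

19.6879 EBC


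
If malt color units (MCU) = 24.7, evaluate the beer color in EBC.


SRM = 1.4922·MCU^0.6859;  EBC = SRM·1.97
SRM = 1.4922·24.7^0.6859 = 13.4610
EBC = 13.4610·1.97

26.5182 EBC


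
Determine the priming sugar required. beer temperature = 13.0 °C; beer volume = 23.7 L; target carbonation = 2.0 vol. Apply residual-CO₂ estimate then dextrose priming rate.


residual = 14.695·(0.01821 + 0.09011·e^(−0.04·T));  sugar = (target − residual)·4.0·V
residual = 14.695·(0.01821 + 0.09011·e^(−0.04·13.0)) = 1.0548
sugar = (2.0 − 1.0548)·4.0·23.7

89.6012 g


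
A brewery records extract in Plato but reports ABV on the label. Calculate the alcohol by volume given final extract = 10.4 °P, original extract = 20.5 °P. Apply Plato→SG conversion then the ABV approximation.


SG = 259/(259 − P);  ABV = (OG − FG)·131.25
OG = 259/(259 − 20.5) = 1.0860
FG = 259/(259 − 10.4) = 1.0418
ABV = (1.0860 − 1.0418)·131.25

5.7907 % ABV


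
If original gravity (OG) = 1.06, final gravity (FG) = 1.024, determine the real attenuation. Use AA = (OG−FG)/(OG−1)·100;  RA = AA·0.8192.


AA = (1.06 − 1.024)/(1.06 − 1)·100 = 60.0000
RA = 60.0000·0.8192

49.1520 %


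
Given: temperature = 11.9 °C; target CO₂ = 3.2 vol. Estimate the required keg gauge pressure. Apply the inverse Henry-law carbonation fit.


psi = vols/(0.01821 + 0.09011·e^(−0.04·T)) − 14.695
psi = 3.2/(0.01821 + 0.09011·e^(−0.04·11.9)) − 14.695

28.4363 psi


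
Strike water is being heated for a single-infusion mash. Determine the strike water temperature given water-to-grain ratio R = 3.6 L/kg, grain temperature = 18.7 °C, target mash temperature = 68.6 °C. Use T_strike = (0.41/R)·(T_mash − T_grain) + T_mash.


T_strike = (0.41/3.6)·(68.6 − 18.7) + 68.6

74.2831 °C


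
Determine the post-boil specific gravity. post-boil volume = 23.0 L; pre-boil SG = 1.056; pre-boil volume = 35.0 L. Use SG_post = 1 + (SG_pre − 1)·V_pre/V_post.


pts_pre = (1.056 − 1)·1000 = 56.0000
pts_post = 56.0000·35.0/23.0 = 85.2174
SG_post = 1 + 85.2174/1000

1.0852


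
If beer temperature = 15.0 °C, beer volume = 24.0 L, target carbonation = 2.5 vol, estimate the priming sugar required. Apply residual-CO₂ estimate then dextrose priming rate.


residual = 14.695·(0.01821 + 0.09011·e^(−0.04·T));  sugar = (target − residual)·4.0·V
residual = 14.695·(0.01821 + 0.09011·e^(−0.04·15.0)) = 0.9943
sugar = (2.5 − 0.9943)·4.0·24.0

144.5459 g


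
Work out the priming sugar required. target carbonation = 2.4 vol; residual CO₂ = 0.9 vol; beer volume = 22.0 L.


sugar = (target − residual)·4.0·V
sugar = (2.4 − 0.9)·4.0·22.0

132.0000 g


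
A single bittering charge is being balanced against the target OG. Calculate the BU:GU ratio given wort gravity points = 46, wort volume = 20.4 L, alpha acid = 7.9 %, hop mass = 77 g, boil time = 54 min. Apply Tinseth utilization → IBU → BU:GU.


U = 1.65·0.000125^(GP/1000)·(1−e^(−0.04t))/4.15;  IBU = (α/100)·m·U·1000/V;  BU:GU = IBU/GP
U = 1.65·0.000125^(46/1000)·(1−e^(−0.04·54))/4.15 = 0.2326
IBU = (7.9/100)·77·0.2326·1000/20.4 = 69.3689
BU:GU = 69.3689/46

1.5080


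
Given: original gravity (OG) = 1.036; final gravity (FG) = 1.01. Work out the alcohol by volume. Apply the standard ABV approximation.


ABV = (OG − FG) · 131.25
ABV = (1.036 − 1.01) · 131.25

3.4125 % ABV


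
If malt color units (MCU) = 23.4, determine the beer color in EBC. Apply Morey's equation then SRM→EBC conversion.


SRM = 1.4922·MCU^0.6859;  EBC = SRM·1.97
SRM = 1.4922·23.4^0.6859 = 12.9710
EBC = 12.9710·1.97

25.5528 EBC


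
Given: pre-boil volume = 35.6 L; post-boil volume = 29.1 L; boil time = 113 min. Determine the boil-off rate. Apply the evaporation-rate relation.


rate = (V_pre − V_post) / (t_min/60)
rate = (35.6 − 29.1) / (113/60)

3.4513 L/hr


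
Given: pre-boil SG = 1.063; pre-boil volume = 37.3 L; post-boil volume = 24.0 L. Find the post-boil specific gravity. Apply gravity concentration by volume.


SG_post = 1 + (SG_pre − 1)·V_pre/V_post
pts_pre = (1.063 − 1)·1000 = 63.0000
pts_post = 63.0000·37.3/24.0 = 97.9125
SG_post = 1 + 97.9125/1000

1.0979


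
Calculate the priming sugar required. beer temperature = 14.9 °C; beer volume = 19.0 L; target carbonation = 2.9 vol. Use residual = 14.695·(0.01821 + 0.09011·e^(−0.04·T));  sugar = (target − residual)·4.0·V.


residual = 14.695·(0.01821 + 0.09011·e^(−0.04·14.9)) = 0.9972
sugar = (2.9 − 0.9972)·4.0·19.0

144.6108 g


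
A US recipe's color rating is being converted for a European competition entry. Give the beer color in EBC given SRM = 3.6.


EBC = SRM · 1.97
EBC = 3.6 · 1.97

7.0920 EBC


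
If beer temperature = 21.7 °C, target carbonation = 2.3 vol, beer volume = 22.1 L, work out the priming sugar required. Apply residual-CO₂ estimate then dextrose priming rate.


residual = 14.695·(0.01821 + 0.09011·e^(−0.04·T));  sugar = (target − residual)·4.0·V
residual = 14.695·(0.01821 + 0.09011·e^(−0.04·21.7)) = 0.8235
sugar = (2.3 − 0.8235)·4.0·22.1

130.5254 g


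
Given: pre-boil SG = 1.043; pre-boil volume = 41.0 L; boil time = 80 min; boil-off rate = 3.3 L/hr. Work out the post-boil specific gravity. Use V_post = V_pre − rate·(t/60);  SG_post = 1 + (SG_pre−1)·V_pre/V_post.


V_post = 41.0 − 3.3·(80/60) = 36.6000
SG_post = 1 + (1.043 − 1)·41.0/36.6000

1.0482


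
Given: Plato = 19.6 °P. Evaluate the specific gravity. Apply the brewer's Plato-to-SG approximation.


SG = 259/(259 − P)
SG = 259/(259 − 19.6)

1.0819


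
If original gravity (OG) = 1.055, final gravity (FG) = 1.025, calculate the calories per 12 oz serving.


ABW = (OG−FG)·131.25·0.79/FG;  °P = 259 − 259/SG (for OG→OE and FG→AE);  RE = 0.1808·OE + 0.8192·AE;  Cal = (6.9·ABW + 4·(RE−0.1))·FG·3.55
ABW = (1.055 − 1.025)·131.25·0.79/1.025 = 3.0348
OE = 259 − 259/1.055 = 13.5024 °P
AE = 259 − 259/1.025 = 6.3171 °P
RE = 0.1808·13.5024 + 0.8192·6.3171 = 7.6162 °P
Cal = (6.9·3.0348 + 4·(7.6162−0.1))·1.025·3.55

185.5927 kcal


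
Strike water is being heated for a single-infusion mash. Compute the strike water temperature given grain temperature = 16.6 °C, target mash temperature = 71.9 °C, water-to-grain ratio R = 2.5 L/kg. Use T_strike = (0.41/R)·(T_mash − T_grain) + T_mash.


T_strike = (0.41/2.5)·(71.9 − 16.6) + 71.9

80.9692 °C


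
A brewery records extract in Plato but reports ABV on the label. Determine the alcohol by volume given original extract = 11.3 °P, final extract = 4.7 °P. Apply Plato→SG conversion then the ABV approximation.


SG = 259/(259 − P);  ABV = (OG − FG)·131.25
OG = 259/(259 − 11.3) = 1.0456
FG = 259/(259 − 4.7) = 1.0185
ABV = (1.0456 − 1.0185)·131.25

3.5618 % ABV


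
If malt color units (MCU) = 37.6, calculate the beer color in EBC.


SRM = 1.4922·MCU^0.6859;  EBC = SRM·1.97
SRM = 1.4922·37.6^0.6859 = 17.9576
EBC = 17.9576·1.97

35.3765 EBC


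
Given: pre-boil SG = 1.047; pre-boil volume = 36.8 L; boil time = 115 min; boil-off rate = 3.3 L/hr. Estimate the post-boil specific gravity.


V_post = V_pre − rate·(t/60);  SG_post = 1 + (SG_pre−1)·V_pre/V_post
V_post = 36.8 − 3.3·(115/60) = 30.4750
SG_post = 1 + (1.047 − 1)·36.8/30.4750

1.0568


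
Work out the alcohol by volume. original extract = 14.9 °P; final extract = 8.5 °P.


SG = 259/(259 − P);  ABV = (OG − FG)·131.25
OG = 259/(259 − 14.9) = 1.0610
FG = 259/(259 − 8.5) = 1.0339
ABV = (1.0610 − 1.0339)·131.25

3.5580 % ABV


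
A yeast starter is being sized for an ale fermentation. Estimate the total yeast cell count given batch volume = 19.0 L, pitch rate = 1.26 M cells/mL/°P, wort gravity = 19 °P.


cells (billions) = rate · V_L · °P
cells = 1.26 · 19.0 · 19

454.8600 billion cells


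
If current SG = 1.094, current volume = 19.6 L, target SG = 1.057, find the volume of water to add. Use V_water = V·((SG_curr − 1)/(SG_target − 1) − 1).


V_water = 19.6·((1.094 − 1)/(1.057 − 1) − 1)

12.7228 L


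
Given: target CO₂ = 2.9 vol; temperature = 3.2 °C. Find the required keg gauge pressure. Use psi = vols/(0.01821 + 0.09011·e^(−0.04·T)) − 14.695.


psi = 2.9/(0.01821 + 0.09011·e^(−0.04·3.2)) − 14.695

15.0505 psi


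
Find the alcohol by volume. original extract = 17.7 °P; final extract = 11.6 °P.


SG = 259/(259 − P);  ABV = (OG − FG)·131.25
OG = 259/(259 − 17.7) = 1.0734
FG = 259/(259 − 11.6) = 1.0469
ABV = (1.0734 − 1.0469)·131.25

3.4735 % ABV


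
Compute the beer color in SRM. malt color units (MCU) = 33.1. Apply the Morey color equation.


SRM = 1.4922 · MCU^0.6859
SRM = 1.4922 · 33.1^0.6859

16.4542 SRM


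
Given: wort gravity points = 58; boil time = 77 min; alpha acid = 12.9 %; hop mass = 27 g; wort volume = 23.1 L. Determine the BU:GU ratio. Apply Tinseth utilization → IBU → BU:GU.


U = 1.65·0.000125^(GP/1000)·(1−e^(−0.04t))/4.15;  IBU = (α/100)·m·U·1000/V;  BU:GU = IBU/GP
U = 1.65·0.000125^(58/1000)·(1−e^(−0.04·77))/4.15 = 0.2252
IBU = (12.9/100)·27·0.2252·1000/23.1 = 33.9598
BU:GU = 33.9598/58

0.5855


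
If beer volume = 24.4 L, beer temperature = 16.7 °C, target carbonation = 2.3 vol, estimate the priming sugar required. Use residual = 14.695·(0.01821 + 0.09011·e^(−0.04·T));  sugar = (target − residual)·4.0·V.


residual = 14.695·(0.01821 + 0.09011·e^(−0.04·16.7)) = 0.9465
sugar = (2.3 − 0.9465)·4.0·24.4

132.0977 g


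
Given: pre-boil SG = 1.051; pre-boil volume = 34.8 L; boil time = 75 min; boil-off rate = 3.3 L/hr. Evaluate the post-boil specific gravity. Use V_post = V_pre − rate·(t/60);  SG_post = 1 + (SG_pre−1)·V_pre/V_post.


V_post = 34.8 − 3.3·(75/60) = 30.6750
SG_post = 1 + (1.051 − 1)·34.8/30.6750

1.0579


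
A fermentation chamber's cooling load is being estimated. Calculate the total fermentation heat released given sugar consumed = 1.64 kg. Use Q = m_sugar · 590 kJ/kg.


Q = 1.64 · 590

967.6000 kJ


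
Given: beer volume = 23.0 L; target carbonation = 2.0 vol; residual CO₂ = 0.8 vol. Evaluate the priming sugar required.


sugar = (target − residual)·4.0·V
sugar = (2.0 − 0.8)·4.0·23.0

110.4000 g


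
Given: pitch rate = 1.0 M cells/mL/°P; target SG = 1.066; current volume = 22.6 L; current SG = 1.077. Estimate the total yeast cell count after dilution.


V_w = V·((SG_c−1)/(SG_t−1)−1);  °P = 259 − 259/SG_t;  cells = rate·(V+V_w)·°P
V_w = 22.6·((1.077−1)/(1.066−1)−1) = 3.7667
V_final = 22.6 + 3.7667 = 26.3667
°P = 259 − 259/1.066 = 16.0356
cells = 1.0·26.3667·16.0356

422.8066 billion cells


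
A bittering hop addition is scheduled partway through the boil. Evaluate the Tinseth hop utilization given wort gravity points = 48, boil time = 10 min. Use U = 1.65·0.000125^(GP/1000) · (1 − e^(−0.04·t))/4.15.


bigness = 1.65·0.000125^(48/1000) = 1.0719
boil_factor = (1 − e^(−0.04·10))/4.15 = 0.0794
U = 1.0719 · 0.0794

0.0851


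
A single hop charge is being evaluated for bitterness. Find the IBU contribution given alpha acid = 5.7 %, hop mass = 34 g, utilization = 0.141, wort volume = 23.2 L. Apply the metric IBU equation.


IBU = (α/100)·mass·U·1000 / V
IBU = (5.7/100)·34·0.141·1000 / 23.2

11.7784 IBU


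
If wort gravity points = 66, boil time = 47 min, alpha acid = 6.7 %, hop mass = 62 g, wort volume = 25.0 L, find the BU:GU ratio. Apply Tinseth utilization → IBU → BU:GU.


U = 1.65·0.000125^(GP/1000)·(1−e^(−0.04t))/4.15;  IBU = (α/100)·m·U·1000/V;  BU:GU = IBU/GP
U = 1.65·0.000125^(66/1000)·(1−e^(−0.04·47))/4.15 = 0.1862
IBU = (6.7/100)·62·0.1862·1000/25.0 = 30.9351
BU:GU = 30.9351/66

0.4687


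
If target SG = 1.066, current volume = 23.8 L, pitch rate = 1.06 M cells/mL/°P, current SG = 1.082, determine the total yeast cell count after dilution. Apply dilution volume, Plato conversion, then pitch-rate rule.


V_w = V·((SG_c−1)/(SG_t−1)−1);  °P = 259 − 259/SG_t;  cells = rate·(V+V_w)·°P
V_w = 23.8·((1.082−1)/(1.066−1)−1) = 5.7697
V_final = 23.8 + 5.7697 = 29.5697
°P = 259 − 259/1.066 = 16.0356
cells = 1.06·29.5697·16.0356

502.6194 billion cells


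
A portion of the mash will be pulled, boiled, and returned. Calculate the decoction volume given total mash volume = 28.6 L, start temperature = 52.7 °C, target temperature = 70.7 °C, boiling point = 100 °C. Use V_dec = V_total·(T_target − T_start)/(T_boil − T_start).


V_dec = 28.6·(70.7 − 52.7)/(100 − 52.7)

10.8837 L


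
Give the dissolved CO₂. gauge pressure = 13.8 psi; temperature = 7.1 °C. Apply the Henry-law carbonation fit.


vols = (P + 14.695)·(0.01821 + 0.09011·e^(−0.04·T))
vols = (13.8 + 14.695)·(0.01821 + 0.09011·e^(−0.04·7.1))

2.4518 volumes


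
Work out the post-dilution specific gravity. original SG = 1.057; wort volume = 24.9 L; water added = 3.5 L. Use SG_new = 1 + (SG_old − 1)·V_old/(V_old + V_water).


pts = (1.057 − 1)·1000·24.9/(24.9 + 3.5) = 49.9754
SG_new = 1 + 49.9754/1000

1.0500


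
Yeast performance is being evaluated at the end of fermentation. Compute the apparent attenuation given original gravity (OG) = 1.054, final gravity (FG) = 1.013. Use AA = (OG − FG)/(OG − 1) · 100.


AA = (1.054 − 1.013)/(1.054 − 1) · 100

75.9259 %


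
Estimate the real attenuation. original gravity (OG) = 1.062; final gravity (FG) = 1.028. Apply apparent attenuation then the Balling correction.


AA = (OG−FG)/(OG−1)·100;  RA = AA·0.8192
AA = (1.062 − 1.028)/(1.062 − 1)·100 = 54.8387
RA = 54.8387·0.8192

44.9239 %


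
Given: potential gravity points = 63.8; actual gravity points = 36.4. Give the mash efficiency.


efficiency = actual / potential × 100
efficiency = 36.4 / 63.8 × 100

57.0533 %


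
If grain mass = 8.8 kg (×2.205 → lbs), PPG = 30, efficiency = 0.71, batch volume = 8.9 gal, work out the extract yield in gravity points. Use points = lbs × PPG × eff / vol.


lbs = 8.8 × 2.205 = 19.4040
points = 19.4040 × 30 × 0.71 / 8.9

46.4388 points


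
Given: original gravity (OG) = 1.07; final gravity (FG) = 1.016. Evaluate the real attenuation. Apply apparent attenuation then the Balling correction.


AA = (OG−FG)/(OG−1)·100;  RA = AA·0.8192
AA = (1.07 − 1.016)/(1.07 − 1)·100 = 77.1429
RA = 77.1429·0.8192

63.1954 %


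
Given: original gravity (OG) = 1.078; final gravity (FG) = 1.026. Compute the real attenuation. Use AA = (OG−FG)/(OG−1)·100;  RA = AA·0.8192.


AA = (1.078 − 1.026)/(1.078 − 1)·100 = 66.6667
RA = 66.6667·0.8192

54.6133 %


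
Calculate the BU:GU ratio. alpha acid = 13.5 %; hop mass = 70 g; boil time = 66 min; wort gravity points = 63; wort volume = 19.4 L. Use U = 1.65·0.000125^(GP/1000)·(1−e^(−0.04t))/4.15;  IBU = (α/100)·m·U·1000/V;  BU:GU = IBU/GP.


U = 1.65·0.000125^(63/1000)·(1−e^(−0.04·66))/4.15 = 0.2096
IBU = (13.5/100)·70·0.2096·1000/19.4 = 102.0982
BU:GU = 102.0982/63

1.6206


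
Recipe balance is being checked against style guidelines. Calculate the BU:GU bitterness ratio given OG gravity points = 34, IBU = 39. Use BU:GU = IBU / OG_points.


BU:GU = 39 / 34

1.1471


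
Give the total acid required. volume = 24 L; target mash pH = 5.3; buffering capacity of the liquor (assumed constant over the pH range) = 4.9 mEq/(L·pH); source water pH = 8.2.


acid = buffering capacity · (pH_source − pH_target) · V
acid = 4.9 · (8.2 − 5.3) · 24

341.0400 mEq


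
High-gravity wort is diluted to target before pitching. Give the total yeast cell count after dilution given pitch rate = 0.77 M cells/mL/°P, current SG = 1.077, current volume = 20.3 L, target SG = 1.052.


V_w = V·((SG_c−1)/(SG_t−1)−1);  °P = 259 − 259/SG_t;  cells = rate·(V+V_w)·°P
V_w = 20.3·((1.077−1)/(1.052−1)−1) = 9.7596
V_final = 20.3 + 9.7596 = 30.0596
°P = 259 − 259/1.052 = 12.8023
cells = 0.77·30.0596·12.8023

296.3204 billion cells


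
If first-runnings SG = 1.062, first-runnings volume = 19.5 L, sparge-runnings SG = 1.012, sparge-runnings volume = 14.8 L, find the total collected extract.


total = Σ (SG_i − 1)·1000·V_i
first = (1.062 − 1)·1000·19.5 = 1209.0000
sparge = (1.012 − 1)·1000·14.8 = 177.6000
total = 1209.0000 + 177.6000

1386.6000 gravity·L


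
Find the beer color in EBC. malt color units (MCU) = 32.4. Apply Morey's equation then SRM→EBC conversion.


SRM = 1.4922·MCU^0.6859;  EBC = SRM·1.97
SRM = 1.4922·32.4^0.6859 = 16.2147
EBC = 16.2147·1.97

31.9430 EBC


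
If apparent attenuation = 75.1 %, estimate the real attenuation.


RA = AA · 0.8192
RA = 75.1 · 0.8192

61.5219 %


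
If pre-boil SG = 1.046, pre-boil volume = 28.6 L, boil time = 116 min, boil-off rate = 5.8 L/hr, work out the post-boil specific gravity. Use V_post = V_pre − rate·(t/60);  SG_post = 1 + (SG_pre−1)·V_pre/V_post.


V_post = 28.6 − 5.8·(116/60) = 17.3867
SG_post = 1 + (1.046 − 1)·28.6/17.3867

1.0757


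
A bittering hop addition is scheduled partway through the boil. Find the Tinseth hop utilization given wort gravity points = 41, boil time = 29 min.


U = 1.65·0.000125^(GP/1000) · (1 − e^(−0.04·t))/4.15
bigness = 1.65·0.000125^(41/1000) = 1.1415
boil_factor = (1 − e^(−0.04·29))/4.15 = 0.1654
U = 1.1415 · 0.1654

0.1888


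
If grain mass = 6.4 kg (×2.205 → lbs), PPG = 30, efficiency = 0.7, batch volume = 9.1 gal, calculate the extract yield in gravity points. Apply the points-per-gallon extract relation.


points = lbs × PPG × eff / vol
lbs = 6.4 × 2.205 = 14.1120
points = 14.1120 × 30 × 0.7 / 9.1

32.5662 points


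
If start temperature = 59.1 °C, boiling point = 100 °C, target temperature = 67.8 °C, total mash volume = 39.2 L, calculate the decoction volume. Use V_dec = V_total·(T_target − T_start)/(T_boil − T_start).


V_dec = 39.2·(67.8 − 59.1)/(100 − 59.1)

8.3384 L


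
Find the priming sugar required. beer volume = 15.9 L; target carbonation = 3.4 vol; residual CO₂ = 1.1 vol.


sugar = (target − residual)·4.0·V
sugar = (3.4 − 1.1)·4.0·15.9

146.2800 g


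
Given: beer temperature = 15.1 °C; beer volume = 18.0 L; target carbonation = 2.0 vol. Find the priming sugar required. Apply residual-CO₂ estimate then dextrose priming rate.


residual = 14.695·(0.01821 + 0.09011·e^(−0.04·T));  sugar = (target − residual)·4.0·V
residual = 14.695·(0.01821 + 0.09011·e^(−0.04·15.1)) = 0.9914
sugar = (2.0 − 0.9914)·4.0·18.0

72.6183 g


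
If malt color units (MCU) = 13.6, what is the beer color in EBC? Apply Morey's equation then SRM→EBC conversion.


SRM = 1.4922·MCU^0.6859;  EBC = SRM·1.97
SRM = 1.4922·13.6^0.6859 = 8.9397
EBC = 8.9397·1.97

17.6111 EBC


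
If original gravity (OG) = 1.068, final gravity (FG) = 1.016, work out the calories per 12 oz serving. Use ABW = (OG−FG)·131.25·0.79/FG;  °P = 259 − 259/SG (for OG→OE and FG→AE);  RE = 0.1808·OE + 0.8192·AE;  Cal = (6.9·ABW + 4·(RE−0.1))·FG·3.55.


ABW = (1.068 − 1.016)·131.25·0.79/1.016 = 5.3068
OE = 259 − 259/1.068 = 16.4906 °P
AE = 259 − 259/1.016 = 4.0787 °P
RE = 0.1808·16.4906 + 0.8192·4.0787 = 6.3228 °P
Cal = (6.9·5.3068 + 4·(6.3228−0.1))·1.016·3.55

221.8487 kcal


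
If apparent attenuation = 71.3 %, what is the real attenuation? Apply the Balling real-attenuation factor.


RA = AA · 0.8192
RA = 71.3 · 0.8192

58.4090 %


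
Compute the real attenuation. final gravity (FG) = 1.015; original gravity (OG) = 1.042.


AA = (OG−FG)/(OG−1)·100;  RA = AA·0.8192
AA = (1.042 − 1.015)/(1.042 − 1)·100 = 64.2857
RA = 64.2857·0.8192

52.6629 %


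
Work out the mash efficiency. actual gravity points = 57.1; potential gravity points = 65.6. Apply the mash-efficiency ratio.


efficiency = actual / potential × 100
efficiency = 57.1 / 65.6 × 100

87.0427 %


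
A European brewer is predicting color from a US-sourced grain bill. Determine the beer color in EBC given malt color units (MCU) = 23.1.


SRM = 1.4922·MCU^0.6859;  EBC = SRM·1.97
SRM = 1.4922·23.1^0.6859 = 12.8567
EBC = 12.8567·1.97

25.3276 EBC


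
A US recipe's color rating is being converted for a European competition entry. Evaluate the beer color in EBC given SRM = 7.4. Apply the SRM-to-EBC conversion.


EBC = SRM · 1.97
EBC = 7.4 · 1.97

14.5780 EBC


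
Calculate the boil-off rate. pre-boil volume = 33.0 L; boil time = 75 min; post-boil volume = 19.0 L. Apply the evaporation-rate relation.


rate = (V_pre − V_post) / (t_min/60)
rate = (33.0 − 19.0) / (75/60)

11.2000 L/hr


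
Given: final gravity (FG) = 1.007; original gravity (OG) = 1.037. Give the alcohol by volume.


ABV = (OG − FG) · 131.25
ABV = (1.037 − 1.007) · 131.25

3.9375 % ABV


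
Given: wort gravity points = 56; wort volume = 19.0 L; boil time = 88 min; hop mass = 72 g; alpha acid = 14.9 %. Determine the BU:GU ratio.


U = 1.65·0.000125^(GP/1000)·(1−e^(−0.04t))/4.15;  IBU = (α/100)·m·U·1000/V;  BU:GU = IBU/GP
U = 1.65·0.000125^(56/1000)·(1−e^(−0.04·88))/4.15 = 0.2332
IBU = (14.9/100)·72·0.2332·1000/19.0 = 131.6979
BU:GU = 131.6979/56

2.3517


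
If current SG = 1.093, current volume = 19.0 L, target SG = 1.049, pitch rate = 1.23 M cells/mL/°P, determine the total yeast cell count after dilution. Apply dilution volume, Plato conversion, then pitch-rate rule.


V_w = V·((SG_c−1)/(SG_t−1)−1);  °P = 259 − 259/SG_t;  cells = rate·(V+V_w)·°P
V_w = 19.0·((1.093−1)/(1.049−1)−1) = 17.0612
V_final = 19.0 + 17.0612 = 36.0612
°P = 259 − 259/1.049 = 12.0982
cells = 1.23·36.0612·12.0982

536.6189 billion cells


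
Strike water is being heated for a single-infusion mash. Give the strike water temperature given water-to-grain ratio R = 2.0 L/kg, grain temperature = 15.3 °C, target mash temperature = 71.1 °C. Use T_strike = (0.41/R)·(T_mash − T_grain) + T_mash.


T_strike = (0.41/2.0)·(71.1 − 15.3) + 71.1

82.5390 °C


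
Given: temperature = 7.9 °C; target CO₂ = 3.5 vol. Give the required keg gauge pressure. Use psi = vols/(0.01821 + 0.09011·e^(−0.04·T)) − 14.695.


psi = 3.5/(0.01821 + 0.09011·e^(−0.04·7.9)) − 14.695

27.0186 psi


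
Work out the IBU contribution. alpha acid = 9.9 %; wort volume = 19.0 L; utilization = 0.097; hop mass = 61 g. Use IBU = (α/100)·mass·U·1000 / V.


IBU = (9.9/100)·61·0.097·1000 / 19.0

30.8307 IBU


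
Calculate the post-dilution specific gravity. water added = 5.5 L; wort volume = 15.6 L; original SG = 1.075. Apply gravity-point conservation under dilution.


SG_new = 1 + (SG_old − 1)·V_old/(V_old + V_water)
pts = (1.075 − 1)·1000·15.6/(15.6 + 5.5) = 55.4502
SG_new = 1 + 55.4502/1000

1.0555


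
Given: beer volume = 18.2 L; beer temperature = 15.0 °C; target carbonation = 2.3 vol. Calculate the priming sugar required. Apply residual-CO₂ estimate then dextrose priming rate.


residual = 14.695·(0.01821 + 0.09011·e^(−0.04·T));  sugar = (target − residual)·4.0·V
residual = 14.695·(0.01821 + 0.09011·e^(−0.04·15.0)) = 0.9943
sugar = (2.3 − 0.9943)·4.0·18.2

95.0539 g


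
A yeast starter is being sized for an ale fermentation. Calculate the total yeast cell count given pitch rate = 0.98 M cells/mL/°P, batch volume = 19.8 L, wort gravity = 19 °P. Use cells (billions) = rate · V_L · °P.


cells = 0.98 · 19.8 · 19

368.6760 billion cells


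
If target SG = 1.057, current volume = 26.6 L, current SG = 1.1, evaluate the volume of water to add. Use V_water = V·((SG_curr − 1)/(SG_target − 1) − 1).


V_water = 26.6·((1.1 − 1)/(1.057 − 1) − 1)

20.0667 L


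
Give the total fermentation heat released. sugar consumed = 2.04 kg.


Q = m_sugar · 590 kJ/kg
Q = 2.04 · 590

1203.6000 kJ


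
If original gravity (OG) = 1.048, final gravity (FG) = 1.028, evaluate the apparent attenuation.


AA = (OG − FG)/(OG − 1) · 100
AA = (1.048 − 1.028)/(1.048 − 1) · 100

41.6667 %


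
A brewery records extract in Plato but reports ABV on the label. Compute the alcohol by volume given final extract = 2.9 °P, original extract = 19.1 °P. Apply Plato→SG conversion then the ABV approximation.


SG = 259/(259 − P);  ABV = (OG − FG)·131.25
OG = 259/(259 − 19.1) = 1.0796
FG = 259/(259 − 2.9) = 1.0113
ABV = (1.0796 − 1.0113)·131.25

8.9634 % ABV


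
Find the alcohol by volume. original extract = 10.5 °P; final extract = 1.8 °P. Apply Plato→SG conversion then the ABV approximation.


SG = 259/(259 − P);  ABV = (OG − FG)·131.25
OG = 259/(259 − 10.5) = 1.0423
FG = 259/(259 − 1.8) = 1.0070
ABV = (1.0423 − 1.0070)·131.25

4.6272 % ABV


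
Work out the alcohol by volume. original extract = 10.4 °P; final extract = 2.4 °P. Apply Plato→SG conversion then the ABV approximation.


SG = 259/(259 − P);  ABV = (OG − FG)·131.25
OG = 259/(259 − 10.4) = 1.0418
FG = 259/(259 − 2.4) = 1.0094
ABV = (1.0418 − 1.0094)·131.25

4.2632 % ABV


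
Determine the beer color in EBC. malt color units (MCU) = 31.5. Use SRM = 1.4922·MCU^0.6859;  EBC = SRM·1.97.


SRM = 1.4922·31.5^0.6859 = 15.9044
EBC = 15.9044·1.97

31.3317 EBC


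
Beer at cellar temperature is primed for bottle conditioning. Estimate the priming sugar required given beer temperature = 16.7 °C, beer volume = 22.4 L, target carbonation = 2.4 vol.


residual = 14.695·(0.01821 + 0.09011·e^(−0.04·T));  sugar = (target − residual)·4.0·V
residual = 14.695·(0.01821 + 0.09011·e^(−0.04·16.7)) = 0.9465
sugar = (2.4 − 0.9465)·4.0·22.4

130.2300 g


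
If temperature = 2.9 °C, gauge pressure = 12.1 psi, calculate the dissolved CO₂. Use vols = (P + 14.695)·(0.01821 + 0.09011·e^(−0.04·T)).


vols = (12.1 + 14.695)·(0.01821 + 0.09011·e^(−0.04·2.9))

2.6380 volumes


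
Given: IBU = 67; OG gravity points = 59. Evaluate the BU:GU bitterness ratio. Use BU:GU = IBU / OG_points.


BU:GU = 67 / 59

1.1356


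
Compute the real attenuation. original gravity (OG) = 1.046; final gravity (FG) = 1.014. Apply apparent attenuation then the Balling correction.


AA = (OG−FG)/(OG−1)·100;  RA = AA·0.8192
AA = (1.046 − 1.014)/(1.046 − 1)·100 = 69.5652
RA = 69.5652·0.8192

56.9878 %


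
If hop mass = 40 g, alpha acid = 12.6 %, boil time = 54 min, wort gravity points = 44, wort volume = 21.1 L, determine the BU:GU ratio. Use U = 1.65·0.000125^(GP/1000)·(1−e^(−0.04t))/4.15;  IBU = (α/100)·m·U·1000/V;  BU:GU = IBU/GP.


U = 1.65·0.000125^(44/1000)·(1−e^(−0.04·54))/4.15 = 0.2369
IBU = (12.6/100)·40·0.2369·1000/21.1 = 56.5759
BU:GU = 56.5759/44

1.2858


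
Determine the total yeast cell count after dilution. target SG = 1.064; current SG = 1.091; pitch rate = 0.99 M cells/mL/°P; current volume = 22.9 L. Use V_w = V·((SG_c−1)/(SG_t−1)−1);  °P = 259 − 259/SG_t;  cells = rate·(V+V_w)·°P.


V_w = 22.9·((1.091−1)/(1.064−1)−1) = 9.6609
V_final = 22.9 + 9.6609 = 32.5609
°P = 259 − 259/1.064 = 15.5789
cells = 0.99·32.5609·15.5789

502.1925 billion cells


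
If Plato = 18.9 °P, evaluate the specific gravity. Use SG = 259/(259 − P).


SG = 259/(259 − 18.9)

1.0787


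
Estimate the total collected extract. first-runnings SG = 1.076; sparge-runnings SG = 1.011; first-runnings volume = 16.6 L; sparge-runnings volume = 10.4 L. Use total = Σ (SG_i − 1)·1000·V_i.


first = (1.076 − 1)·1000·16.6 = 1261.6000
sparge = (1.011 − 1)·1000·10.4 = 114.4000
total = 1261.6000 + 114.4000

1376.0000 gravity·L


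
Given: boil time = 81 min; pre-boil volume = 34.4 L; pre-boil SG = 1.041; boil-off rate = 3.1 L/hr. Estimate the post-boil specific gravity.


V_post = V_pre − rate·(t/60);  SG_post = 1 + (SG_pre−1)·V_pre/V_post
V_post = 34.4 − 3.1·(81/60) = 30.2150
SG_post = 1 + (1.041 − 1)·34.4/30.2150

1.0467


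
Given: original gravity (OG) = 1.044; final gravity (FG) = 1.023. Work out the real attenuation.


AA = (OG−FG)/(OG−1)·100;  RA = AA·0.8192
AA = (1.044 − 1.023)/(1.044 − 1)·100 = 47.7273
RA = 47.7273·0.8192

39.0982 %


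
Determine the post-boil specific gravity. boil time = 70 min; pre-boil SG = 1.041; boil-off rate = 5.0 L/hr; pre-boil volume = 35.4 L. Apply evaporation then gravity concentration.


V_post = V_pre − rate·(t/60);  SG_post = 1 + (SG_pre−1)·V_pre/V_post
V_post = 35.4 − 5.0·(70/60) = 29.5667
SG_post = 1 + (1.041 − 1)·35.4/29.5667

1.0491


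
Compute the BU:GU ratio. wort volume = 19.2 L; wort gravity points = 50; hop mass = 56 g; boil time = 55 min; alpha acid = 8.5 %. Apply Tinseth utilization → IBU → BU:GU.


U = 1.65·0.000125^(GP/1000)·(1−e^(−0.04t))/4.15;  IBU = (α/100)·m·U·1000/V;  BU:GU = IBU/GP
U = 1.65·0.000125^(50/1000)·(1−e^(−0.04·55))/4.15 = 0.2256
IBU = (8.5/100)·56·0.2256·1000/19.2 = 55.9223
BU:GU = 55.9223/50

1.1184


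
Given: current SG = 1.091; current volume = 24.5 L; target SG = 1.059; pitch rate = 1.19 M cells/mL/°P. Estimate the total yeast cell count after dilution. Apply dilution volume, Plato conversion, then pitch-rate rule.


V_w = V·((SG_c−1)/(SG_t−1)−1);  °P = 259 − 259/SG_t;  cells = rate·(V+V_w)·°P
V_w = 24.5·((1.091−1)/(1.059−1)−1) = 13.2881
V_final = 24.5 + 13.2881 = 37.7881
°P = 259 − 259/1.059 = 14.4297
cells = 1.19·37.7881·14.4297

648.8708 billion cells


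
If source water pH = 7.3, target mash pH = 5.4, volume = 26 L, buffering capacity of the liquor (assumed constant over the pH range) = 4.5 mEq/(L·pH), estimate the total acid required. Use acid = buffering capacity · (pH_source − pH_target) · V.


acid = 4.5 · (7.3 − 5.4) · 26

222.3000 mEq


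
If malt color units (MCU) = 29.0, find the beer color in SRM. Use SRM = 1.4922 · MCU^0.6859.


SRM = 1.4922 · 29.0^0.6859

15.0275 SRM


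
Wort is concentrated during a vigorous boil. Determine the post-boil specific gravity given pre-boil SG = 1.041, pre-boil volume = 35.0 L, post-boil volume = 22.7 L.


SG_post = 1 + (SG_pre − 1)·V_pre/V_post
pts_pre = (1.041 − 1)·1000 = 41.0000
pts_post = 41.0000·35.0/22.7 = 63.2159
SG_post = 1 + 63.2159/1000

1.0632


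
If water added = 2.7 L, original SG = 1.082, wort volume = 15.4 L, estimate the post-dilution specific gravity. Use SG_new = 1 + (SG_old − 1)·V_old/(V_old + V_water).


pts = (1.082 − 1)·1000·15.4/(15.4 + 2.7) = 69.7680
SG_new = 1 + 69.7680/1000

1.0698


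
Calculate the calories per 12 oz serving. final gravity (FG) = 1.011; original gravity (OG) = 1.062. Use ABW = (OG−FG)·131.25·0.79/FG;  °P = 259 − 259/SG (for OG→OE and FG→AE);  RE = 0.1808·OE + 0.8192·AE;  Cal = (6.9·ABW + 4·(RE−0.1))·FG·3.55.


ABW = (1.062 − 1.011)·131.25·0.79/1.011 = 5.2305
OE = 259 − 259/1.062 = 15.1205 °P
AE = 259 − 259/1.011 = 2.8180 °P
RE = 0.1808·15.1205 + 0.8192·2.8180 = 5.0423 °P
Cal = (6.9·5.2305 + 4·(5.0423−0.1))·1.011·3.55

200.4837 kcal
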